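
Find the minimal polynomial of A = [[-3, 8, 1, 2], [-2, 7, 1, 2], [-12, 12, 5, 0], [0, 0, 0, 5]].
m_A(x) = (x - 5)^2(x + 1)

The characteristic polynomial factors as (x - 5)^3(x + 1). The minimal polynomial is ∏(x - λ)^{k_λ} where k_λ is the size of the largest Jordan block at λ.

For λ = -1: rank(A + I) = 3, and the largest Jordan block has size 1 (the smallest k with rank((A + I)^k) = rank((A + I)^(k+1))).
For λ = 5: rank(A - 5I) = 2, and the largest Jordan block has size 2 (the smallest k with rank((A - 5I)^k) = rank((A - 5I)^(k+1))).

So m_A(x) = (x - 5)^2(x + 1).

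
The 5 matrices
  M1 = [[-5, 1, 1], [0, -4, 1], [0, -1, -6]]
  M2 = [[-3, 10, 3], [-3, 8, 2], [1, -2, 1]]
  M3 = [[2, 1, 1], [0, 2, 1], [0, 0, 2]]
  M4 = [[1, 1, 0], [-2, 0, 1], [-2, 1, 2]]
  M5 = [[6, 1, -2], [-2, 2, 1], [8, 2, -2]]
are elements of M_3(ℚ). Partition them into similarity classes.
3 classes: {M1}, {M2, M3, M5}, {M4}

Characteristic polynomials: χ_{M1} = (x + 5)^3, χ_{M2} = (x - 2)^3, χ_{M3} = (x - 2)^3, χ_{M4} = (x - 1)^3, χ_{M5} = (x - 2)^3.

{M1}: invariant factors x + 5, (x + 5)^2.

{M2, M3, M5}: invariant factors (x - 2)^3.

{M4}: invariant factors (x - 1)^3.

Matrices are similar if and only if their invariant-factor lists agree; the partition into similarity classes is {M1}, {M2, M3, M5}, {M4}.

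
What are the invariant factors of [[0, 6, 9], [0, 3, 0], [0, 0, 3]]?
The Jordan structure of A has elementary divisors x, (x - 3), (x - 3). Arranging the block sizes at each eigenvalue in decreasing order and taking row products gives the invariant factors.

Invariant factors (smallest first, each dividing the next): x - 3, x(x - 3).

Check: the last factor x(x - 3) is the minimal polynomial, and the product x(x - 3)^2 is the characteristic polynomial.

x - 3, x(x - 3)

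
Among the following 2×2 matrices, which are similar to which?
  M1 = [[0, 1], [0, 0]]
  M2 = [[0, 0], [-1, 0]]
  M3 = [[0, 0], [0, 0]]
Characteristic polynomials: χ_{M1} = x^2, χ_{M2} = x^2, χ_{M3} = x^2.

{M1, M2}: invariant factors x^2.

{M3}: invariant factors x, x.

Matrices are similar if and only if their invariant-factor lists agree; the partition into similarity classes is {M1, M2}, {M3}.

2 classes: {M1, M2}, {M3}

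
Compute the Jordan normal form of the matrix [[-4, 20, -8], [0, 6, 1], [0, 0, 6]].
J = [[-4, 0, 0], [0, 6, 1], [0, 0, 6]]

The characteristic polynomial is det(xI - A) = (x - 6)^2(x + 4), so the eigenvalues are -4 (algebraic multiplicity 1), 6 (algebraic multiplicity 2).

For λ = -4: algebraic multiplicity 1 gives one 1×1 block.

For λ = 6: rank(A - 6I) = 2, rank((A - 6I)^2) = 1. The eigenspace has dimension 3 - 2 = 1, so there is 1 Jordan block; the rank sequence gives block sizes [2].

Assembling the blocks gives the Jordan form J above.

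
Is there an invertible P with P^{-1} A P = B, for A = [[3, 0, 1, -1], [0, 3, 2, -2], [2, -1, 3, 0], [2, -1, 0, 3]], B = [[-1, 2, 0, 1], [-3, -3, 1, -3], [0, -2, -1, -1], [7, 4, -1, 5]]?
No.

trace(A) = 12 but trace(B) = 0. The trace is a similarity invariant, so A and B are not similar.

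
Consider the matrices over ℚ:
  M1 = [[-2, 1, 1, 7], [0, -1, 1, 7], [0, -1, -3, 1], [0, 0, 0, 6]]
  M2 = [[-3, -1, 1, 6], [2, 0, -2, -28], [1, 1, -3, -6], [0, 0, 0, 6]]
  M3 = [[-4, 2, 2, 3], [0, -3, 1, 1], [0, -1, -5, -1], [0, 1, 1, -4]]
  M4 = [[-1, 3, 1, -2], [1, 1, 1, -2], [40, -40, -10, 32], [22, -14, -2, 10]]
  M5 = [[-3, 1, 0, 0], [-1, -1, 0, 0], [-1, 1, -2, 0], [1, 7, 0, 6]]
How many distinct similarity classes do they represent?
Characteristic polynomials: χ_{M1} = (x - 6)(x + 2)^3, χ_{M2} = (x - 6)(x + 2)^3, χ_{M3} = (x + 4)^4, χ_{M4} = (x - 6)(x + 2)^3, χ_{M5} = (x - 6)(x + 2)^3.

{M1, M2, M4, M5}: invariant factors x + 2, (x - 6)(x + 2)^2.

{M3}: invariant factors x + 4, (x + 4)^3.

Matrices are similar if and only if their invariant-factor lists agree; the partition into similarity classes is {M1, M2, M4, M5}, {M3}.

2 classes: {M1, M2, M4, M5}, {M3}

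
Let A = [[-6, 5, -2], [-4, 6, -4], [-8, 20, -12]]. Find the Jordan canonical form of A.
J = [[-4, 1, 0], [0, -4, 0], [0, 0, -4]]

The characteristic polynomial is det(xI - A) = (x + 4)^3, so the eigenvalues are -4 (algebraic multiplicity 3).

For λ = -4: rank(A + 4I) = 1, rank((A + 4I)^2) = 0. The eigenspace has dimension 3 - 1 = 2, so there are 2 Jordan blocks; the rank sequence gives block sizes [2, 1].

Assembling the blocks gives the Jordan form J above.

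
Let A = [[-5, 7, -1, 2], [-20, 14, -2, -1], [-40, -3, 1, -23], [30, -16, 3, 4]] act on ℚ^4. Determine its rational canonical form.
The invariant factors of A (the non-unit diagonal entries of the Smith normal form of xI - A over ℚ[x]) are x - 5, (x - 5)(x^2 - 4x + 1), each dividing the next. The characteristic polynomial is their product, (x - 5)^2(x^2 - 4x + 1).

The rational canonical form is the block-diagonal matrix of companion matrices C(f_i):
R = [[5, 0, 0, 0], [0, 0, 0, 5], [0, 1, 0, -21], [0, 0, 1, 9]].

Note the characteristic polynomial does not split into linear factors over ℚ, so A has no Jordan form over ℚ; the rational canonical form exists over any field.

R = [[5, 0, 0, 0], [0, 0, 0, 5], [0, 1, 0, -21], [0, 0, 1, 9]]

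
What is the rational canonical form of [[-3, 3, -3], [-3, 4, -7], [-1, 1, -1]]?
The invariant factors of A (the non-unit diagonal entries of the Smith normal form of xI - A over ℚ[x]) are x^3, each dividing the next. The characteristic polynomial is their product, x^3.

The rational canonical form is the block-diagonal matrix of companion matrices C(f_i):
R = [[0, 0, 0], [1, 0, 0], [0, 1, 0]].

R = [[0, 0, 0], [1, 0, 0], [0, 1, 0]]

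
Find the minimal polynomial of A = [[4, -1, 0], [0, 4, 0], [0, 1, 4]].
The characteristic polynomial factors as (x - 4)^3. The minimal polynomial is ∏(x - λ)^{k_λ} where k_λ is the size of the largest Jordan block at λ.

For λ = 4: rank(A - 4I) = 1, and the largest Jordan block has size 2 (the smallest k with rank((A - 4I)^k) = rank((A - 4I)^(k+1))).

So m_A(x) = (x - 4)^2.

m_A(x) = (x - 4)^2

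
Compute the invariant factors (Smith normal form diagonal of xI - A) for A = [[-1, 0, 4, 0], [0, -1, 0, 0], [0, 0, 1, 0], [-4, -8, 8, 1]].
The Jordan structure of A has elementary divisors (x + 1), (x + 1), (x - 1), (x - 1). Arranging the block sizes at each eigenvalue in decreasing order and taking row products gives the invariant factors.

Invariant factors (smallest first, each dividing the next): (x - 1)(x + 1), (x - 1)(x + 1).

Check: the last factor (x - 1)(x + 1) is the minimal polynomial, and the product (x - 1)^2(x + 1)^2 is the characteristic polynomial.

(x - 1)(x + 1), (x - 1)(x + 1)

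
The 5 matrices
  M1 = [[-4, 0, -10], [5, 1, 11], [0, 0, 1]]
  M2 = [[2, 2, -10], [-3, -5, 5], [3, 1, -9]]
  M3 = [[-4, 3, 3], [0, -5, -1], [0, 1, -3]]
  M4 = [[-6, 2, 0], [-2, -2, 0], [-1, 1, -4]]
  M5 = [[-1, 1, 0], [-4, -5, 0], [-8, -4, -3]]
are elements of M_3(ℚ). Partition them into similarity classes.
Characteristic polynomials: χ_{M1} = (x - 1)^2(x + 4), χ_{M2} = (x + 4)^3, χ_{M3} = (x + 4)^3, χ_{M4} = (x + 4)^3, χ_{M5} = (x + 3)^3.

{M1}: invariant factors (x - 1)^2(x + 4).

{M2, M3, M4}: invariant factors x + 4, (x + 4)^2.

{M5}: invariant factors x + 3, (x + 3)^2.

Matrices are similar if and only if their invariant-factor lists agree; the partition into similarity classes is {M1}, {M2, M3, M4}, {M5}.

3 classes: {M1}, {M2, M3, M4}, {M5}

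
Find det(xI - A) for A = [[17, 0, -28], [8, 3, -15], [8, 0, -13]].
xI - A = [[x - 17, 0, 28], [-8, x - 3, 15], [-8, 0, x + 13]].

Expanding det(xI - A) along the first row:
det(xI - A) = + (x - 17)·det([[x - 3, 15], [0, x + 13]]) - (0)·det([[-8, 15], [-8, x + 13]]) + (28)·det([[-8, x - 3], [-8, 0]]).

Evaluating gives χ_A(x) = x^3 - 7x^2 + 15x - 9 = (x - 3)^2(x - 1).

χ_A(x) = (x - 3)^2(x - 1)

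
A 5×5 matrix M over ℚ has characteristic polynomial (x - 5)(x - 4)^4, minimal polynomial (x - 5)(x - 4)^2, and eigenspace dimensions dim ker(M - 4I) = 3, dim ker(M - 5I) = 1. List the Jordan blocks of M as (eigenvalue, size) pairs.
λ = 4: algebraic multiplicity 4 (exponent in χ_M), largest block size 2 (exponent in m_M), 3 blocks (geometric multiplicity). These force block sizes [2, 1, 1].
λ = 5: algebraic multiplicity 1 (exponent in χ_M), largest block size 1 (exponent in m_M), 1 block (geometric multiplicity). This forces block sizes [1].

Jordan blocks: (4, 2), (4, 1), (4, 1), (5, 1)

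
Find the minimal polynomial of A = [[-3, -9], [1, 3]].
The characteristic polynomial factors as x^2. The minimal polynomial is ∏(x - λ)^{k_λ} where k_λ is the size of the largest Jordan block at λ.

For λ = 0: rank(A) = 1, and the largest Jordan block has size 2 (the smallest k with rank(A^k) = rank(A^(k+1))).

So m_A(x) = x^2.

m_A(x) = x^2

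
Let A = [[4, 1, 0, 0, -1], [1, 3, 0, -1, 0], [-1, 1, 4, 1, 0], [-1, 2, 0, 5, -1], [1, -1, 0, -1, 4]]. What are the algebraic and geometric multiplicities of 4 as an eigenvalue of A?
algebraic multiplicity 5, geometric multiplicity 3

The characteristic polynomial is (x - 4)^5, so the factor x - 4 appears with exponent 5: the algebraic multiplicity is 5.

rank(A - 4I) = 2, so the eigenspace has dimension 5 - 2 = 3: the geometric multiplicity is 3.

Since 3 < 5, A is not diagonalizable.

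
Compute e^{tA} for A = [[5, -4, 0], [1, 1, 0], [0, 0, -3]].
A has Jordan form J = [[-3, 0, 0], [0, 3, 1], [0, 0, 3]] with A = PJP^{-1}, so e^{tA} = P e^{tJ} P^{-1}.

For a Jordan block J_k(λ), e^{tJ_k(λ)} = e^{λt} · (I + tN + t^2 N^2/2! + ... + t^{k-1} N^{k-1}/(k-1)!) where N is the nilpotent superdiagonal part.

Assembling the blocks and conjugating back gives the entries of e^{tA} as shown above.

e^{tA} = [[(2*t + 1)*e^{3*t}, -4*t*e^{3*t}, 0], [t*e^{3*t}, (1 - 2*t)*e^{3*t}, 0], [0, 0, e^{-3*t}]]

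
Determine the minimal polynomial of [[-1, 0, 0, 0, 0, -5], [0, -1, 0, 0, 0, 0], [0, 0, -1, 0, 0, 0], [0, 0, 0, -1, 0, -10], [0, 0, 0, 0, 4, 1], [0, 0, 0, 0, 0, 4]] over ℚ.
The characteristic polynomial factors as (x - 4)^2(x + 1)^4. The minimal polynomial is ∏(x - λ)^{k_λ} where k_λ is the size of the largest Jordan block at λ.

For λ = -1: rank(A + I) = 2, and the largest Jordan block has size 1 (the smallest k with rank((A + I)^k) = rank((A + I)^(k+1))).
For λ = 4: rank(A - 4I) = 5, and the largest Jordan block has size 2 (the smallest k with rank((A - 4I)^k) = rank((A - 4I)^(k+1))).

So m_A(x) = (x - 4)^2(x + 1).

m_A(x) = (x - 4)^2(x + 1)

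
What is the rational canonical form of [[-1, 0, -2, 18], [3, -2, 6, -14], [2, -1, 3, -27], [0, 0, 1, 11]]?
R = [[0, 0, 0, 0], [1, 0, 0, 0], [0, 1, 0, -30], [0, 0, 1, 11]]

The invariant factors of A (the non-unit diagonal entries of the Smith normal form of xI - A over ℚ[x]) are x^2(x - 6)(x - 5), each dividing the next. The characteristic polynomial is their product, x^2(x - 6)(x - 5).

The rational canonical form is the block-diagonal matrix of companion matrices C(f_i):
R = [[0, 0, 0, 0], [1, 0, 0, 0], [0, 1, 0, -30], [0, 0, 1, 11]].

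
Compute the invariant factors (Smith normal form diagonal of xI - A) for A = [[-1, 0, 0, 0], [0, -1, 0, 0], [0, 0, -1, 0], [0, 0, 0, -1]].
The Jordan structure of A has elementary divisors (x + 1), (x + 1), (x + 1), (x + 1). Arranging the block sizes at each eigenvalue in decreasing order and taking row products gives the invariant factors.

Invariant factors (smallest first, each dividing the next): x + 1, x + 1, x + 1, x + 1.

Check: the last factor x + 1 is the minimal polynomial, and the product (x + 1)^4 is the characteristic polynomial.

x + 1, x + 1, x + 1, x + 1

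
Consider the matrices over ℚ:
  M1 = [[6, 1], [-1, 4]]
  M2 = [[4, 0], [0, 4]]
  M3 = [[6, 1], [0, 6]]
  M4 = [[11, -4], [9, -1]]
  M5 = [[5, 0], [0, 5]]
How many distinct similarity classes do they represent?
Characteristic polynomials: χ_{M1} = (x - 5)^2, χ_{M2} = (x - 4)^2, χ_{M3} = (x - 6)^2, χ_{M4} = (x - 5)^2, χ_{M5} = (x - 5)^2.

{M1, M4}: invariant factors (x - 5)^2.

{M2}: invariant factors x - 4, x - 4.

{M3}: invariant factors (x - 6)^2.

{M5}: invariant factors x - 5, x - 5.

Matrices are similar if and only if their invariant-factor lists agree; the partition into similarity classes is {M1, M4}, {M2}, {M3}, {M5}.

4 classes: {M1, M4}, {M2}, {M3}, {M5}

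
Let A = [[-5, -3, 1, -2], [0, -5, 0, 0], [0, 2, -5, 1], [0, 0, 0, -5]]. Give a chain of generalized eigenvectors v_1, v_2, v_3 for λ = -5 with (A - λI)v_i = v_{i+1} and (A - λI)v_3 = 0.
v_1 = [[0, 1, -1, -1]]^T, v_2 = [[-2, 0, 1, 0]]^T, v_3 = [[1, 0, 0, 0]]^T

We seek v_1 ∈ ker((A + 5I)^3) \ ker((A + 5I)^2), then set v_{i+1} = (A + 5I) v_i.

One such chain is v_1 = [[0, 1, -1, -1]]^T, v_2 = [[-2, 0, 1, 0]]^T, v_3 = [[1, 0, 0, 0]]^T. Check: (A + 5I) v_3 = [[0, 0, 0, 0]]^T = 0.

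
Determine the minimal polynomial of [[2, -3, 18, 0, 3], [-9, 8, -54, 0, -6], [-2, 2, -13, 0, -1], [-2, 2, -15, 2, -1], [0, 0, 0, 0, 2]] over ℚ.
m_A(x) = (x - 2)(x + 1)^2

The characteristic polynomial factors as (x - 2)^2(x + 1)^3. The minimal polynomial is ∏(x - λ)^{k_λ} where k_λ is the size of the largest Jordan block at λ.

For λ = -1: rank(A + I) = 3, and the largest Jordan block has size 2 (the smallest k with rank((A + I)^k) = rank((A + I)^(k+1))).
For λ = 2: rank(A - 2I) = 3, and the largest Jordan block has size 1 (the smallest k with rank((A - 2I)^k) = rank((A - 2I)^(k+1))).

So m_A(x) = (x - 2)(x + 1)^2.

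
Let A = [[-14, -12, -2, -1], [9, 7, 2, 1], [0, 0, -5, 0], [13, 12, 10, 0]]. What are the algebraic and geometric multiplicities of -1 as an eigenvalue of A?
algebraic multiplicity 2, geometric multiplicity 1

The characteristic polynomial is (x + 1)^2(x + 5)^2, so the factor x + 1 appears with exponent 2: the algebraic multiplicity is 2.

rank(A + I) = 3, so the eigenspace has dimension 4 - 3 = 1: the geometric multiplicity is 1.

Since 1 < 2, A is not diagonalizable.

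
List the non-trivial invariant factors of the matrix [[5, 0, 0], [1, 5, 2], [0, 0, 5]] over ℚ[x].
The Jordan structure of A has elementary divisors (x - 5)^2, (x - 5). Arranging the block sizes at each eigenvalue in decreasing order and taking row products gives the invariant factors.

Invariant factors (smallest first, each dividing the next): x - 5, (x - 5)^2.

Check: the last factor (x - 5)^2 is the minimal polynomial, and the product (x - 5)^3 is the characteristic polynomial.

x - 5, (x - 5)^2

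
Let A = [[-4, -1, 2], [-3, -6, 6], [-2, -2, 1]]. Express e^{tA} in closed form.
A has Jordan form J = [[-3, 1, 0], [0, -3, 0], [0, 0, -3]] with A = PJP^{-1}, so e^{tA} = P e^{tJ} P^{-1}.

For a Jordan block J_k(λ), e^{tJ_k(λ)} = e^{λt} · (I + tN + t^2 N^2/2! + ... + t^{k-1} N^{k-1}/(k-1)!) where N is the nilpotent superdiagonal part.

Assembling the blocks and conjugating back gives the entries of e^{tA} as shown above.

e^{tA} = [[(1 - t)*e^{-3*t}, -t*e^{-3*t}, 2*t*e^{-3*t}], [-3*t*e^{-3*t}, (1 - 3*t)*e^{-3*t}, 6*t*e^{-3*t}], [-2*t*e^{-3*t}, -2*t*e^{-3*t}, (4*t + 1)*e^{-3*t}]]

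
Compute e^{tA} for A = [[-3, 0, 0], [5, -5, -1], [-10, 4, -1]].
e^{tA} = [[e^{-3*t}, 0, 0], [5*t*e^{-3*t}, (1 - 2*t)*e^{-3*t}, -t*e^{-3*t}], [-10*t*e^{-3*t}, 4*t*e^{-3*t}, (2*t + 1)*e^{-3*t}]]

A has Jordan form J = [[-3, 1, 0], [0, -3, 0], [0, 0, -3]] with A = PJP^{-1}, so e^{tA} = P e^{tJ} P^{-1}.

For a Jordan block J_k(λ), e^{tJ_k(λ)} = e^{λt} · (I + tN + t^2 N^2/2! + ... + t^{k-1} N^{k-1}/(k-1)!) where N is the nilpotent superdiagonal part.

Assembling the blocks and conjugating back gives the entries of e^{tA} as shown above.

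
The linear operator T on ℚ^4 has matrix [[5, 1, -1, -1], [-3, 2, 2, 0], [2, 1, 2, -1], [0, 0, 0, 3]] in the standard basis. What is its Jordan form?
J = [[3, 1, 0, 0], [0, 3, 1, 0], [0, 0, 3, 0], [0, 0, 0, 3]]

The characteristic polynomial is det(xI - A) = (x - 3)^4, so the eigenvalues are 3 (algebraic multiplicity 4).

For λ = 3: rank(A - 3I) = 2, rank((A - 3I)^2) = 1, rank((A - 3I)^3) = 0. The eigenspace has dimension 4 - 2 = 2, so there are 2 Jordan blocks; the rank sequence gives block sizes [3, 1].

Assembling the blocks gives the Jordan form J above.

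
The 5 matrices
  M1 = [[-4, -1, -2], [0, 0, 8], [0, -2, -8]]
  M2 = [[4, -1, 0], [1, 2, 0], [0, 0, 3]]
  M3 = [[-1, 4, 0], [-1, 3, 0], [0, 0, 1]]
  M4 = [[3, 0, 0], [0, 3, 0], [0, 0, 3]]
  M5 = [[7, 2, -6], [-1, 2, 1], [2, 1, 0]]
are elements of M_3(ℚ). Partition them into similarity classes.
5 classes: {M1}, {M2}, {M3}, {M4}, {M5}

Characteristic polynomials: χ_{M1} = (x + 4)^3, χ_{M2} = (x - 3)^3, χ_{M3} = (x - 1)^3, χ_{M4} = (x - 3)^3, χ_{M5} = (x - 3)^3.

{M1}: invariant factors x + 4, (x + 4)^2.

{M2}: invariant factors x - 3, (x - 3)^2.

{M3}: invariant factors x - 1, (x - 1)^2.

{M4}: invariant factors x - 3, x - 3, x - 3.

{M5}: invariant factors (x - 3)^3.

Matrices are similar if and only if their invariant-factor lists agree; the partition into similarity classes is {M1}, {M2}, {M3}, {M4}, {M5}.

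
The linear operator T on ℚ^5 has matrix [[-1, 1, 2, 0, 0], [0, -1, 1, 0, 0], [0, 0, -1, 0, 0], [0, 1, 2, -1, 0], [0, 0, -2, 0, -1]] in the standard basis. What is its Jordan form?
The characteristic polynomial is det(xI - A) = (x + 1)^5, so the eigenvalues are -1 (algebraic multiplicity 5).

For λ = -1: rank(A + I) = 2, rank((A + I)^2) = 1, rank((A + I)^3) = 0. The eigenspace has dimension 5 - 2 = 3, so there are 3 Jordan blocks; the rank sequence gives block sizes [3, 1, 1].

Assembling the blocks gives the Jordan form J above.

J = [[-1, 1, 0, 0, 0], [0, -1, 1, 0, 0], [0, 0, -1, 0, 0], [0, 0, 0, -1, 0], [0, 0, 0, 0, -1]]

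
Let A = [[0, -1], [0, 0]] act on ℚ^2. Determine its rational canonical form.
R = [[0, 0], [1, 0]]

The invariant factors of A (the non-unit diagonal entries of the Smith normal form of xI - A over ℚ[x]) are x^2, each dividing the next. The characteristic polynomial is their product, x^2.

The rational canonical form is the block-diagonal matrix of companion matrices C(f_i):
R = [[0, 0], [1, 0]].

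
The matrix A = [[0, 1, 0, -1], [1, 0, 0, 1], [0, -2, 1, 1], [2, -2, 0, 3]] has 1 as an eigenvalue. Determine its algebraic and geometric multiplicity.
The characteristic polynomial is (x - 1)^4, so the factor x - 1 appears with exponent 4: the algebraic multiplicity is 4.

rank(A - I) = 2, so the eigenspace has dimension 4 - 2 = 2: the geometric multiplicity is 2.

Since 2 < 4, A is not diagonalizable.

algebraic multiplicity 4, geometric multiplicity 2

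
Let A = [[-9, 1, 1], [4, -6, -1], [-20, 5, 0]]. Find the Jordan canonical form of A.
The characteristic polynomial is det(xI - A) = (x + 5)^3, so the eigenvalues are -5 (algebraic multiplicity 3).

For λ = -5: rank(A + 5I) = 1, rank((A + 5I)^2) = 0. The eigenspace has dimension 3 - 1 = 2, so there are 2 Jordan blocks; the rank sequence gives block sizes [2, 1].

Assembling the blocks gives the Jordan form J above.

J = [[-5, 1, 0], [0, -5, 0], [0, 0, -5]]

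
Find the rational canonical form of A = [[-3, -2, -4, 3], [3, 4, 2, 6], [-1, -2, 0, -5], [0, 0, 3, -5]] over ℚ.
The invariant factors of A (the non-unit diagonal entries of the Smith normal form of xI - A over ℚ[x]) are x^2(x + 2)^2, each dividing the next. The characteristic polynomial is their product, x^2(x + 2)^2.

The rational canonical form is the block-diagonal matrix of companion matrices C(f_i):
R = [[0, 0, 0, 0], [1, 0, 0, 0], [0, 1, 0, -4], [0, 0, 1, -4]].

R = [[0, 0, 0, 0], [1, 0, 0, 0], [0, 1, 0, -4], [0, 0, 1, -4]]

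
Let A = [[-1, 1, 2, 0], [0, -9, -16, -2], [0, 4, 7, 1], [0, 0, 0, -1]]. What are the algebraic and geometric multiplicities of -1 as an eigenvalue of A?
algebraic multiplicity 4, geometric multiplicity 2

The characteristic polynomial is (x + 1)^4, so the factor x + 1 appears with exponent 4: the algebraic multiplicity is 4.

rank(A + I) = 2, so the eigenspace has dimension 4 - 2 = 2: the geometric multiplicity is 2.

Since 2 < 4, A is not diagonalizable.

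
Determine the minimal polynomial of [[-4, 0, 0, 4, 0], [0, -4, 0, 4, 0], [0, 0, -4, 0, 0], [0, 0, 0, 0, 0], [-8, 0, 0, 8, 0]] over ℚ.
m_A(x) = x(x + 4)

The characteristic polynomial factors as x^2(x + 4)^3. The minimal polynomial is ∏(x - λ)^{k_λ} where k_λ is the size of the largest Jordan block at λ.

For λ = -4: rank(A + 4I) = 2, and the largest Jordan block has size 1 (the smallest k with rank((A + 4I)^k) = rank((A + 4I)^(k+1))).
For λ = 0: rank(A) = 3, and the largest Jordan block has size 1 (the smallest k with rank(A^k) = rank(A^(k+1))).

So m_A(x) = x(x + 4).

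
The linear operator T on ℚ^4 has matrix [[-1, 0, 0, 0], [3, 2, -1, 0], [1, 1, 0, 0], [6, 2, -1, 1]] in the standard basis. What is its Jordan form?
The characteristic polynomial is det(xI - A) = (x - 1)^3(x + 1), so the eigenvalues are -1 (algebraic multiplicity 1), 1 (algebraic multiplicity 3).

For λ = -1: algebraic multiplicity 1 gives one 1×1 block.

For λ = 1: rank(A - I) = 3, rank((A - I)^2) = 2, rank((A - I)^3) = 1. The eigenspace has dimension 4 - 3 = 1, so there is 1 Jordan block; the rank sequence gives block sizes [3].

Assembling the blocks gives the Jordan form J above.

J = [[-1, 0, 0, 0], [0, 1, 1, 0], [0, 0, 1, 1], [0, 0, 0, 1]]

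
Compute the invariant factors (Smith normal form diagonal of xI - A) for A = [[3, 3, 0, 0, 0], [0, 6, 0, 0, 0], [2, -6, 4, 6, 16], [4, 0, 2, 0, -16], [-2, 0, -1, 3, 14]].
x - 6, x - 6, (x - 6)^2(x - 3)

The Jordan structure of A has elementary divisors (x - 3), (x - 6)^2, (x - 6), (x - 6). Arranging the block sizes at each eigenvalue in decreasing order and taking row products gives the invariant factors.

Invariant factors (smallest first, each dividing the next): x - 6, x - 6, (x - 6)^2(x - 3).

Check: the last factor (x - 6)^2(x - 3) is the minimal polynomial, and the product (x - 6)^4(x - 3) is the characteristic polynomial.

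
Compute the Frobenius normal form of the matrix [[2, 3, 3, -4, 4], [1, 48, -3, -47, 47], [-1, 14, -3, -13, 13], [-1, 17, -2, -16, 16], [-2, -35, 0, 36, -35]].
R = [[0, 0, 0, 0, 0], [1, 0, 0, 0, 4], [0, 1, 0, 0, 13], [0, 0, 1, 0, 3], [0, 0, 0, 1, -4]]

The invariant factors of A (the non-unit diagonal entries of the Smith normal form of xI - A over ℚ[x]) are x(x + 4)(x^3 - 3x - 1), each dividing the next. The characteristic polynomial is their product, x(x + 4)(x^3 - 3x - 1).

The rational canonical form is the block-diagonal matrix of companion matrices C(f_i):
R = [[0, 0, 0, 0, 0], [1, 0, 0, 0, 4], [0, 1, 0, 0, 13], [0, 0, 1, 0, 3], [0, 0, 0, 1, -4]].

Note the characteristic polynomial does not split into linear factors over ℚ, so A has no Jordan form over ℚ; the rational canonical form exists over any field.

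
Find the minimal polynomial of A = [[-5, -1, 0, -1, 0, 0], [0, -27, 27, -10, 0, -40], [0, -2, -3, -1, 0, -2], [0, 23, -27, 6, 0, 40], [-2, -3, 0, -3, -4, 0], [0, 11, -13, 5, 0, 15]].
The characteristic polynomial factors as (x - 3)(x + 4)^4(x + 5). The minimal polynomial is ∏(x - λ)^{k_λ} where k_λ is the size of the largest Jordan block at λ.

For λ = -5: rank(A + 5I) = 5, and the largest Jordan block has size 1 (the smallest k with rank((A + 5I)^k) = rank((A + 5I)^(k+1))).
For λ = -4: rank(A + 4I) = 4, and the largest Jordan block has size 3 (the smallest k with rank((A + 4I)^k) = rank((A + 4I)^(k+1))).
For λ = 3: rank(A - 3I) = 5, and the largest Jordan block has size 1 (the smallest k with rank((A - 3I)^k) = rank((A - 3I)^(k+1))).

So m_A(x) = (x - 3)(x + 4)^3(x + 5).

m_A(x) = (x - 3)(x + 4)^3(x + 5)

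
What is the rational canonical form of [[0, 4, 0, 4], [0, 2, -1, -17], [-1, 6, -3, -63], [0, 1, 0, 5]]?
The invariant factors of A (the non-unit diagonal entries of the Smith normal form of xI - A over ℚ[x]) are (x^2 - 2x + 4)^2, each dividing the next. The characteristic polynomial is their product, (x^2 - 2x + 4)^2.

The rational canonical form is the block-diagonal matrix of companion matrices C(f_i):
R = [[0, 0, 0, -16], [1, 0, 0, 16], [0, 1, 0, -12], [0, 0, 1, 4]].

Note the characteristic polynomial does not split into linear factors over ℚ, so A has no Jordan form over ℚ; the rational canonical form exists over any field.

R = [[0, 0, 0, -16], [1, 0, 0, 16], [0, 1, 0, -12], [0, 0, 1, 4]]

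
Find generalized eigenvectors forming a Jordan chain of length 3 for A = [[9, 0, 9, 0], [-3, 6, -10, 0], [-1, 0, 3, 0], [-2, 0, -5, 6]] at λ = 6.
We seek v_1 ∈ ker((A - 6I)^3) \ ker((A - 6I)^2), then set v_{i+1} = (A - 6I) v_i.

One such chain is v_1 = [[-5, 10, 2, -2]]^T, v_2 = [[3, -5, -1, 0]]^T, v_3 = [[0, 1, 0, -1]]^T. Check: (A - 6I) v_3 = [[0, 0, 0, 0]]^T = 0.

v_1 = [[-5, 10, 2, -2]]^T, v_2 = [[3, -5, -1, 0]]^T, v_3 = [[0, 1, 0, -1]]^T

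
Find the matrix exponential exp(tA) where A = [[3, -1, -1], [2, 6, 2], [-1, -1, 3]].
e^{tA} = [[(1 - t)*e^{4*t}, -t*e^{4*t}, -t*e^{4*t}], [2*t*e^{4*t}, (2*t + 1)*e^{4*t}, 2*t*e^{4*t}], [-t*e^{4*t}, -t*e^{4*t}, (1 - t)*e^{4*t}]]

A has Jordan form J = [[4, 1, 0], [0, 4, 0], [0, 0, 4]] with A = PJP^{-1}, so e^{tA} = P e^{tJ} P^{-1}.

For a Jordan block J_k(λ), e^{tJ_k(λ)} = e^{λt} · (I + tN + t^2 N^2/2! + ... + t^{k-1} N^{k-1}/(k-1)!) where N is the nilpotent superdiagonal part.

Assembling the blocks and conjugating back gives the entries of e^{tA} as shown above.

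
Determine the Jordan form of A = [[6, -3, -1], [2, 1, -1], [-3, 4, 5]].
J = [[4, 1, 0], [0, 4, 1], [0, 0, 4]]

The characteristic polynomial is det(xI - A) = (x - 4)^3, so the eigenvalues are 4 (algebraic multiplicity 3).

For λ = 4: rank(A - 4I) = 2, rank((A - 4I)^2) = 1, rank((A - 4I)^3) = 0. The eigenspace has dimension 3 - 2 = 1, so there is 1 Jordan block; the rank sequence gives block sizes [3].

Assembling the blocks gives the Jordan form J above.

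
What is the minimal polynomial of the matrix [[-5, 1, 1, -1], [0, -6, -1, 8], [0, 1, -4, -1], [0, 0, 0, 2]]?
m_A(x) = (x - 2)(x + 5)^2

The characteristic polynomial factors as (x - 2)(x + 5)^3. The minimal polynomial is ∏(x - λ)^{k_λ} where k_λ is the size of the largest Jordan block at λ.

For λ = -5: rank(A + 5I) = 2, and the largest Jordan block has size 2 (the smallest k with rank((A + 5I)^k) = rank((A + 5I)^(k+1))).
For λ = 2: rank(A - 2I) = 3, and the largest Jordan block has size 1 (the smallest k with rank((A - 2I)^k) = rank((A - 2I)^(k+1))).

So m_A(x) = (x - 2)(x + 5)^2.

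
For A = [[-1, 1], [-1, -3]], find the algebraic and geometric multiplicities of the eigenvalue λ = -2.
The characteristic polynomial is (x + 2)^2, so the factor x + 2 appears with exponent 2: the algebraic multiplicity is 2.

rank(A + 2I) = 1, so the eigenspace has dimension 2 - 1 = 1: the geometric multiplicity is 1.

Since 1 < 2, A is not diagonalizable.

algebraic multiplicity 2, geometric multiplicity 1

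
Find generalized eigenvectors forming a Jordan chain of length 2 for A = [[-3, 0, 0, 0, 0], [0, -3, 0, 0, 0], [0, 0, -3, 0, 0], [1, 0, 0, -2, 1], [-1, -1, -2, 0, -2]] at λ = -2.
We seek v_1 ∈ ker((A + 2I)^2) \ ker(A + 2I), then set v_{i+1} = (A + 2I) v_i.

One such chain is v_1 = [[0, 0, 0, 0, 1]]^T, v_2 = [[0, 0, 0, 1, 0]]^T. Check: (A + 2I) v_2 = [[0, 0, 0, 0, 0]]^T = 0.

v_1 = [[0, 0, 0, 0, 1]]^T, v_2 = [[0, 0, 0, 1, 0]]^T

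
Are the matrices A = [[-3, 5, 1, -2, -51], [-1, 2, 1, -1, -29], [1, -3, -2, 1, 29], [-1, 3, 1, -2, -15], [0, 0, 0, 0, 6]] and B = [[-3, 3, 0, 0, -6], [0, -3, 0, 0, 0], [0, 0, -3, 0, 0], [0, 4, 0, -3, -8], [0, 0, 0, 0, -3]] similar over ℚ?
No.

trace(A) = 1 but trace(B) = -15. The trace is a similarity invariant, so A and B are not similar.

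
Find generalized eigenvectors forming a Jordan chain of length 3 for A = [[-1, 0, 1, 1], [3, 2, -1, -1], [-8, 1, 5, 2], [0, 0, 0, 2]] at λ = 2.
We seek v_1 ∈ ker((A - 2I)^3) \ ker((A - 2I)^2), then set v_{i+1} = (A - 2I) v_i.

One such chain is v_1 = [[1, 0, 2, 0]]^T, v_2 = [[-1, 1, -2, 0]]^T, v_3 = [[1, -1, 3, 0]]^T. Check: (A - 2I) v_3 = [[0, 0, 0, 0]]^T = 0.

v_1 = [[1, 0, 2, 0]]^T, v_2 = [[-1, 1, -2, 0]]^T, v_3 = [[1, -1, 3, 0]]^T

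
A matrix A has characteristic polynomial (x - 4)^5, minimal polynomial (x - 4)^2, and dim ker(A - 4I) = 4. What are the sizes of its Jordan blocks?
Jordan blocks: (4, 2), (4, 1), (4, 1), (4, 1)

λ = 4: algebraic multiplicity 5 (exponent in χ_A), largest block size 2 (exponent in m_A), 4 blocks (geometric multiplicity). These force block sizes [2, 1, 1, 1].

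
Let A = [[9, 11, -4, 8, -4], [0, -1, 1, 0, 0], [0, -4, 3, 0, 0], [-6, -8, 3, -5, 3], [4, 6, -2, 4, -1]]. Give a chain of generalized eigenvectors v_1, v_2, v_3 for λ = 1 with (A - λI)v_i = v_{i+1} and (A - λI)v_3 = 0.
We seek v_1 ∈ ker((A - I)^3) \ ker((A - I)^2), then set v_{i+1} = (A - I) v_i.

One such chain is v_1 = [[0, 2, 5, 0, 0]]^T, v_2 = [[2, 1, 2, -1, 2]]^T, v_3 = [[3, 0, 0, -2, 2]]^T. Check: (A - I) v_3 = [[0, 0, 0, 0, 0]]^T = 0.

v_1 = [[0, 2, 5, 0, 0]]^T, v_2 = [[2, 1, 2, -1, 2]]^T, v_3 = [[3, 0, 0, -2, 2]]^T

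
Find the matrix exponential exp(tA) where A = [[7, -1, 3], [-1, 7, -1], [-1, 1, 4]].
A has Jordan form J = [[6, 1, 0], [0, 6, 1], [0, 0, 6]] with A = PJP^{-1}, so e^{tA} = P e^{tJ} P^{-1}.

For a Jordan block J_k(λ), e^{tJ_k(λ)} = e^{λt} · (I + tN + t^2 N^2/2! + ... + t^{k-1} N^{k-1}/(k-1)!) where N is the nilpotent superdiagonal part.

Assembling the blocks and conjugating back gives the entries of e^{tA} as shown above.

e^{tA} = [[(-t^2/2 + t + 1)*e^{6*t}, t*(t - 2)*e^{6*t}/2, t*(3 - t)*e^{6*t}], [t*(-t - 2)*e^{6*t}/2, (t^2/2 + t + 1)*e^{6*t}, -t*(t + 1)*e^{6*t}], [-t*e^{6*t}, t*e^{6*t}, (1 - 2*t)*e^{6*t}]]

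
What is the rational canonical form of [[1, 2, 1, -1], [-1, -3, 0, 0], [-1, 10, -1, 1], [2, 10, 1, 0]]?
The invariant factors of A (the non-unit diagonal entries of the Smith normal form of xI - A over ℚ[x]) are (x - 1)(x + 3)(x^2 + x + 4), each dividing the next. The characteristic polynomial is their product, (x - 1)(x + 3)(x^2 + x + 4).

The rational canonical form is the block-diagonal matrix of companion matrices C(f_i):
R = [[0, 0, 0, 12], [1, 0, 0, -5], [0, 1, 0, -3], [0, 0, 1, -3]].

Note the characteristic polynomial does not split into linear factors over ℚ, so A has no Jordan form over ℚ; the rational canonical form exists over any field.

R = [[0, 0, 0, 12], [1, 0, 0, -5], [0, 1, 0, -3], [0, 0, 1, -3]]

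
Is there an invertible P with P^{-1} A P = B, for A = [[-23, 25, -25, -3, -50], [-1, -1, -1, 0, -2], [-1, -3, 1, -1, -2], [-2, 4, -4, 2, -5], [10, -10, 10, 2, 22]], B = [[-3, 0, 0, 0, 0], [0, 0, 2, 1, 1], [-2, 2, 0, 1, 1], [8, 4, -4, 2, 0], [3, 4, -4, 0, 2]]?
Both have characteristic polynomial (x - 2)^3(x + 2)(x + 3), but the minimal polynomial of A is (x - 2)^3(x + 2)(x + 3) while the minimal polynomial of B is (x - 2)^2(x + 2)(x + 3). The minimal polynomial is a similarity invariant, so A and B are not similar.

No.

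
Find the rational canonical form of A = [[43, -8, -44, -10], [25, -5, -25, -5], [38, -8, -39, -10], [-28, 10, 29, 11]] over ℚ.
The invariant factors of A (the non-unit diagonal entries of the Smith normal form of xI - A over ℚ[x]) are x - 5, (x - 5)(x - 1)(x + 1), each dividing the next. The characteristic polynomial is their product, (x - 5)^2(x - 1)(x + 1).

The rational canonical form is the block-diagonal matrix of companion matrices C(f_i):
R = [[5, 0, 0, 0], [0, 0, 0, -5], [0, 1, 0, 1], [0, 0, 1, 5]].

R = [[5, 0, 0, 0], [0, 0, 0, -5], [0, 1, 0, 1], [0, 0, 1, 5]]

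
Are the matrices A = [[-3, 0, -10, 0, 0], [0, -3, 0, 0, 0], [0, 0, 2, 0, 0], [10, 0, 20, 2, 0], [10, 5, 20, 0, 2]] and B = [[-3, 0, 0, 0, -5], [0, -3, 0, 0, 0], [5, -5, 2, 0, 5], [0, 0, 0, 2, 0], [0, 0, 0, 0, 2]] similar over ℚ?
Yes.

Two matrices over a field are similar if and only if they have the same invariant factors.

Both A and B have characteristic polynomial (x - 2)^3(x + 3)^2 and minimal polynomial (x - 2)(x + 3). Computing further, both have invariant factors x - 2, (x - 2)(x + 3), (x - 2)(x + 3). Hence A and B are similar.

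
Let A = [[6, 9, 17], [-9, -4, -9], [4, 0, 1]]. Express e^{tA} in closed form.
A has Jordan form J = [[-1, 1, 0], [0, -1, 0], [0, 0, 5]] with A = PJP^{-1}, so e^{tA} = P e^{tJ} P^{-1}.

For a Jordan block J_k(λ), e^{tJ_k(λ)} = e^{λt} · (I + tN + t^2 N^2/2! + ... + t^{k-1} N^{k-1}/(k-1)!) where N is the nilpotent superdiagonal part.

Assembling the blocks and conjugating back gives the entries of e^{tA} as shown above.

e^{tA} = [[(t + e^{6*t})*e^{-t}, (3*t + e^{6*t} - 1)*e^{-t}, (5*t + 2*e^{6*t} - 2)*e^{-t}], [(3*t - 2*e^{6*t} + 2)*e^{-t}, (9*t - 2*e^{6*t} + 3)*e^{-t}, (15*t - 4*e^{6*t} + 4)*e^{-t}], [(-2*t + e^{6*t} - 1)*e^{-t}, (-6*t + e^{6*t} - 1)*e^{-t}, (-10*t + 2*e^{6*t} - 1)*e^{-t}]]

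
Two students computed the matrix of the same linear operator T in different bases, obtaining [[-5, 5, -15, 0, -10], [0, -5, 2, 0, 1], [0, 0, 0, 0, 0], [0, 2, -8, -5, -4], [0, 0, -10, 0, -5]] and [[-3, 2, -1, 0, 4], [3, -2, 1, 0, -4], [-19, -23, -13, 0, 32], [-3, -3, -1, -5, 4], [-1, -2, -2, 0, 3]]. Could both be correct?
Yes.

Two matrices over a field are similar if and only if they have the same invariant factors.

Both A and B have characteristic polynomial x(x + 5)^4 and minimal polynomial x(x + 5)^3. Computing further, both have invariant factors x + 5, x(x + 5)^3. Hence A and B are similar.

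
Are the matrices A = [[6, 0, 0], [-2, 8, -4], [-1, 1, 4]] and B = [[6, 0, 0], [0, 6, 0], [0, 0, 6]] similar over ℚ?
Both have characteristic polynomial (x - 6)^3, but the minimal polynomial of A is (x - 6)^2 while the minimal polynomial of B is x - 6. The minimal polynomial is a similarity invariant, so A and B are not similar.

No.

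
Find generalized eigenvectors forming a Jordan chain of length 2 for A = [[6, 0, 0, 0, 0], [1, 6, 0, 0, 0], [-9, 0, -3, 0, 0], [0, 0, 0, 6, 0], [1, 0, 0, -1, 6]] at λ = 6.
We seek v_1 ∈ ker((A - 6I)^2) \ ker(A - 6I), then set v_{i+1} = (A - 6I) v_i.

One such chain is v_1 = [[1, 0, -1, 0, 1]]^T, v_2 = [[0, 1, 0, 0, 1]]^T. Check: (A - 6I) v_2 = [[0, 0, 0, 0, 0]]^T = 0.

v_1 = [[1, 0, -1, 0, 1]]^T, v_2 = [[0, 1, 0, 0, 1]]^T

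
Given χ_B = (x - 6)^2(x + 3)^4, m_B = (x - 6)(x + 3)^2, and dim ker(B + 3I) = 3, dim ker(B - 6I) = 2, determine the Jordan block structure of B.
λ = -3: algebraic multiplicity 4 (exponent in χ_B), largest block size 2 (exponent in m_B), 3 blocks (geometric multiplicity). These force block sizes [2, 1, 1].
λ = 6: algebraic multiplicity 2 (exponent in χ_B), largest block size 1 (exponent in m_B), 2 blocks (geometric multiplicity). These force block sizes [1, 1].

Jordan blocks: (-3, 2), (-3, 1), (-3, 1), (6, 1), (6, 1)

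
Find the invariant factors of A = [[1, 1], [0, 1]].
The Jordan structure of A has elementary divisors (x - 1)^2. Arranging the block sizes at each eigenvalue in decreasing order and taking row products gives the invariant factors.

Invariant factors (smallest first, each dividing the next): (x - 1)^2.

Check: the last factor (x - 1)^2 is the minimal polynomial, and the product (x - 1)^2 is the characteristic polynomial.

(x - 1)^2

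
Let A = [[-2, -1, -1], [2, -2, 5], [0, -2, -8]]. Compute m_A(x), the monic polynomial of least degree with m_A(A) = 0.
m_A(x) = (x + 4)^3

The characteristic polynomial factors as (x + 4)^3. The minimal polynomial is ∏(x - λ)^{k_λ} where k_λ is the size of the largest Jordan block at λ.

For λ = -4: rank(A + 4I) = 2, and the largest Jordan block has size 3 (the smallest k with rank((A + 4I)^k) = rank((A + 4I)^(k+1))).

So m_A(x) = (x + 4)^3.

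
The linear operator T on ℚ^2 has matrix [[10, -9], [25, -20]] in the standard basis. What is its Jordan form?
J = [[-5, 1], [0, -5]]

The characteristic polynomial is det(xI - A) = (x + 5)^2, so the eigenvalues are -5 (algebraic multiplicity 2).

For λ = -5: rank(A + 5I) = 1, rank((A + 5I)^2) = 0. The eigenspace has dimension 2 - 1 = 1, so there is 1 Jordan block; the rank sequence gives block sizes [2].

Assembling the blocks gives the Jordan form J above.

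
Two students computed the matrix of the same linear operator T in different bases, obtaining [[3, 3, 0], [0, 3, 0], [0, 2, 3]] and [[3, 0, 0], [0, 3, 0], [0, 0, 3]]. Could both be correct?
No.

Both have characteristic polynomial (x - 3)^3, but the minimal polynomial of A is (x - 3)^2 while the minimal polynomial of B is x - 3. The minimal polynomial is a similarity invariant, so A and B are not similar.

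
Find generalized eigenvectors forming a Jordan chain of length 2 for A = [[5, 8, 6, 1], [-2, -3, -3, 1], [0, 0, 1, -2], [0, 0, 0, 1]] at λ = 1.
We seek v_1 ∈ ker((A - I)^2) \ ker(A - I), then set v_{i+1} = (A - I) v_i.

One such chain is v_1 = [[-1, 0, 1, 0]]^T, v_2 = [[2, -1, 0, 0]]^T. Check: (A - I) v_2 = [[0, 0, 0, 0]]^T = 0.

v_1 = [[-1, 0, 1, 0]]^T, v_2 = [[2, -1, 0, 0]]^T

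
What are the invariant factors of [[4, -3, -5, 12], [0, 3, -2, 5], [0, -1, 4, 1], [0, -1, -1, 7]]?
The Jordan structure of A has elementary divisors (x - 4)^2, (x - 5)^2. Arranging the block sizes at each eigenvalue in decreasing order and taking row products gives the invariant factors.

Invariant factors (smallest first, each dividing the next): (x - 5)^2(x - 4)^2.

Check: the last factor (x - 5)^2(x - 4)^2 is the minimal polynomial, and the product (x - 5)^2(x - 4)^2 is the characteristic polynomial.

(x - 5)^2(x - 4)^2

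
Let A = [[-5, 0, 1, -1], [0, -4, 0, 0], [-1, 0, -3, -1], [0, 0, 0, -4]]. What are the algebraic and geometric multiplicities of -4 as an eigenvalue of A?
The characteristic polynomial is (x + 4)^4, so the factor x + 4 appears with exponent 4: the algebraic multiplicity is 4.

rank(A + 4I) = 1, so the eigenspace has dimension 4 - 1 = 3: the geometric multiplicity is 3.

Since 3 < 4, A is not diagonalizable.

algebraic multiplicity 4, geometric multiplicity 3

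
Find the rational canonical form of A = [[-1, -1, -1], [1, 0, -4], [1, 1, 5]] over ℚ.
The invariant factors of A (the non-unit diagonal entries of the Smith normal form of xI - A over ℚ[x]) are (x - 4)(x^2 + 1), each dividing the next. The characteristic polynomial is their product, (x - 4)(x^2 + 1).

The rational canonical form is the block-diagonal matrix of companion matrices C(f_i):
R = [[0, 0, 4], [1, 0, -1], [0, 1, 4]].

Note the characteristic polynomial does not split into linear factors over ℚ, so A has no Jordan form over ℚ; the rational canonical form exists over any field.

R = [[0, 0, 4], [1, 0, -1], [0, 1, 4]]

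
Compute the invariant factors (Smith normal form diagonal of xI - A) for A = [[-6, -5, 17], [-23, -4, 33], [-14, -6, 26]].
(x - 6)(x - 5)^2

The Jordan structure of A has elementary divisors (x - 5)^2, (x - 6). Arranging the block sizes at each eigenvalue in decreasing order and taking row products gives the invariant factors.

Invariant factors (smallest first, each dividing the next): (x - 6)(x - 5)^2.

Check: the last factor (x - 6)(x - 5)^2 is the minimal polynomial, and the product (x - 6)(x - 5)^2 is the characteristic polynomial.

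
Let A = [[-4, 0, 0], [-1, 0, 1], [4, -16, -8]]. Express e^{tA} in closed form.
A has Jordan form J = [[-4, 1, 0], [0, -4, 0], [0, 0, -4]] with A = PJP^{-1}, so e^{tA} = P e^{tJ} P^{-1}.

For a Jordan block J_k(λ), e^{tJ_k(λ)} = e^{λt} · (I + tN + t^2 N^2/2! + ... + t^{k-1} N^{k-1}/(k-1)!) where N is the nilpotent superdiagonal part.

Assembling the blocks and conjugating back gives the entries of e^{tA} as shown above.

e^{tA} = [[e^{-4*t}, 0, 0], [-t*e^{-4*t}, (4*t + 1)*e^{-4*t}, t*e^{-4*t}], [4*t*e^{-4*t}, -16*t*e^{-4*t}, (1 - 4*t)*e^{-4*t}]]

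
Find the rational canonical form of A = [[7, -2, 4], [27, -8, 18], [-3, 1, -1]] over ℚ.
The invariant factors of A (the non-unit diagonal entries of the Smith normal form of xI - A over ℚ[x]) are x - 1, (x - 1)(x + 4), each dividing the next. The characteristic polynomial is their product, (x - 1)^2(x + 4).

The rational canonical form is the block-diagonal matrix of companion matrices C(f_i):
R = [[1, 0, 0], [0, 0, 4], [0, 1, -3]].

R = [[1, 0, 0], [0, 0, 4], [0, 1, -3]]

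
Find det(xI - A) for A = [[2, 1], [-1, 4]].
xI - A = [[x - 2, -1], [1, x - 4]].

Expanding det(xI - A) along the first row:
det(xI - A) = + (x - 2)·det([[x - 4]]) - (-1)·det([[1]]).

Evaluating gives χ_A(x) = x^2 - 6x + 9 = (x - 3)^2.

χ_A(x) = (x - 3)^2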